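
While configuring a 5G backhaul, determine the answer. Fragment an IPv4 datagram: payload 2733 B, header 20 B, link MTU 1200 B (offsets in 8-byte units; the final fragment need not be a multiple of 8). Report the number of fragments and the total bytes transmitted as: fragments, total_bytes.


Max data per non-final fragment = floor((MTU - header)/8)*8 = floor((1200 - 20)/8)*8 = floor(1180/8)*8 = 1176 B
Final fragment needs no 8-byte alignment: it can carry up to MTU - header = 1180 B
Non-final fragments needed = ceil((payload - 1180) / 1176) = ceil(1553/1176) = ceil(1.3206) = 2
Number of fragments = 2 + 1 = 3
Fragment sizes (data): 2 * 1176 B + 381 B (last, 381 <= 1180 OK)
Total bytes sent = payload + n_frags * header = 2733 + 3*20 = 2733 + 60 = 2793 B

3, 2793


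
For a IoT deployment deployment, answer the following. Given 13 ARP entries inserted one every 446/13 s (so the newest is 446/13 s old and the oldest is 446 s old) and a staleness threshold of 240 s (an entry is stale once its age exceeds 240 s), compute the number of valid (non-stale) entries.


Ages are k * 446/13 s for k = 1..13 (spacing = 34.3077 s).
Entry k is valid iff k * 446/13 <= 240 iff k <= 13 * 240 / 446 = 6.9955
n_valid = floor(6.9955) = 6
(n_stale = 13 - 6 = 7)

6


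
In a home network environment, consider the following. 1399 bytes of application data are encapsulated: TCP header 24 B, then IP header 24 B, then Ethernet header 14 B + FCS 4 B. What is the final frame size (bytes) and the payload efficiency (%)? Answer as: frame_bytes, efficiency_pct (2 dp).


TCP segment = 1399 + 24 = 1423 B
IP packet = 1423 + 24 = 1447 B
Ethernet frame = 1447 + 14 + 4 = 1465 B
Efficiency = app / frame = 1399 / 1465 = 0.954949 = 95.4949% -> 95.49% (2 dp)

1465, 95.49


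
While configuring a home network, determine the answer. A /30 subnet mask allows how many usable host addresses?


Given: subnet mask /30
Host bits = 32 - 30 = 2
Total addresses = 2^2 = 4
Usable hosts = 4 - 2 (network + broadcast) = 2

2


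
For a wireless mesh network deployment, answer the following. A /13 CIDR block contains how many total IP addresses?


Given: CIDR prefix /13
Host bits = 32 - 13 = 19
Total addresses = 2^19 = 524288

524288


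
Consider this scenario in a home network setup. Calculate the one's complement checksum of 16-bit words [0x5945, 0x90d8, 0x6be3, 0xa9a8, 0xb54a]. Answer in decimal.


Given words: [0x5945, 0x90d8, 0x6be3, 0xa9a8, 0xb54a]
Step 1: Sum all words
Raw sum = 22853 + 37080 + 27619 + 43432 + 46410 = 177394
Step 2: Fold carry: (46322 + 2) = 46324
One's complement = ~46324 & 0xFFFF = 19211

19211


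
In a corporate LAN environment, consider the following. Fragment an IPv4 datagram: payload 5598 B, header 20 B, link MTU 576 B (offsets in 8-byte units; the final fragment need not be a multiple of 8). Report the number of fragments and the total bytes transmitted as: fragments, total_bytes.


Max data per non-final fragment = floor((MTU - header)/8)*8 = floor((576 - 20)/8)*8 = floor(556/8)*8 = 552 B
Final fragment needs no 8-byte alignment: it can carry up to MTU - header = 556 B
Non-final fragments needed = ceil((payload - 556) / 552) = ceil(5042/552) = ceil(9.1341) = 10
Number of fragments = 10 + 1 = 11
Fragment sizes (data): 10 * 552 B + 78 B (last, 78 <= 556 OK)
Total bytes sent = payload + n_frags * header = 5598 + 11*20 = 5598 + 220 = 5818 B

11, 5818


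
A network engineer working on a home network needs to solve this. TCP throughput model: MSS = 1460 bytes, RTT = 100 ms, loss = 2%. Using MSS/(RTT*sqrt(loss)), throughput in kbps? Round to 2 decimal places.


Given: MSS = 1460 bytes, RTT = 100 ms, loss = 2%
RTT in seconds = 100 / 1000 = 0.1
Loss rate = 2% = 0.02
sqrt(loss) = sqrt(0.02) = 0.141421356237
Throughput (bytes/s) = 1460 / (0.1 * 0.141421356237) = 103237.5901
Throughput (kbps) = 103237.5901 * 8 / 1000 = 825.900720 -> 825.90 kbps (2 dp)

825.90


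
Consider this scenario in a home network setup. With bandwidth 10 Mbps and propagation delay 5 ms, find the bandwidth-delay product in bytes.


Given: bandwidth = 10 Mbps, delay = 5 ms
BDP in bits = 10 * 10^6 * 5 / 1000
BDP in bits = 50000
BDP in bytes = 50000 / 8 = 6250

6250


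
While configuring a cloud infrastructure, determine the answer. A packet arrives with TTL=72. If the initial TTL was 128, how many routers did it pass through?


Given: initial TTL = 128, received TTL = 72
Hops = initial TTL - received TTL
Hops = 128 - 72 = 56

56


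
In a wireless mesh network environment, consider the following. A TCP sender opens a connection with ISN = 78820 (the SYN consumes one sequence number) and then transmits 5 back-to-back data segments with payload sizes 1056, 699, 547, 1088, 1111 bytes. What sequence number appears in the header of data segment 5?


The SYN occupies sequence number ISN = 78820, so the first data byte is ISN + 1 = 78821.
SEQ of data segment i = (ISN + 1) + sum of payload sizes of segments 1..i-1.
Segment 1: SEQ = 78821, payload = 1056 bytes
Segment 2: SEQ = 79877, payload = 699 bytes
Segment 3: SEQ = 80576, payload = 547 bytes
Segment 4: SEQ = 81123, payload = 1088 bytes
Segment 5: SEQ = 82211, payload = 1111 bytes
SEQ of segment 5 = 78821 + 1056 + 699 + 547 + 1088 = 82211

82211


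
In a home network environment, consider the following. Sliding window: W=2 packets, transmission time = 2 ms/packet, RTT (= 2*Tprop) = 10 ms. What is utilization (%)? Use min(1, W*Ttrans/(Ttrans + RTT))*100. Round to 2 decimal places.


Given: W = 2, Ttrans = 2 ms, RTT = 10 ms (= 2 * Tprop, Tprop = 5 ms)
Cycle time = Ttrans + RTT = 2 + 10 = 12 ms (first packet sent until its ACK returns)
W * Ttrans = 2 * 2 = 4 ms of sending per cycle
W * Ttrans / (Ttrans + RTT) = 4 / 12 = 0.333333
U = min(1, 0.333333) = 0.333333
U% = 33.33%

33.33


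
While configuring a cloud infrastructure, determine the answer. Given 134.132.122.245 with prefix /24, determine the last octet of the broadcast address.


Given: IP = 134.132.122.245, prefix = /24
Host bits = 32 - 24 = 8
Network last octet = 245 AND mask = 0
Host part size = 2^8 - 1 = 255
Broadcast last octet = 0 OR 255 = 255

255


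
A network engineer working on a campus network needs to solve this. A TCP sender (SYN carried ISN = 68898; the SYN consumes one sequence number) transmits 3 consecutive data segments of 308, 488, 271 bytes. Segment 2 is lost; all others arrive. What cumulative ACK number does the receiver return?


SYN uses sequence number 68898; first data byte = ISN + 1 = 68899.
Segment 1: SEQ = 68899, len = 308 B, covers [68899, 69206]
Segment 2: SEQ = 69207, len = 488 B, covers [69207, 69694] [LOST]
Segment 3: SEQ = 69695, len = 271 B, covers [69695, 69965]
In-order data received: bytes [68899, 69206] (segments 1..1).
Segment 2 missing -> gap begins at byte 69207; later segments buffered out of order.
Cumulative ACK = next expected in-order byte = 68899 + 308 = 69207

69207


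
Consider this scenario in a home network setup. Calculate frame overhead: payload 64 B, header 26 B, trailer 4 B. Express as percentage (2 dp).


Given: payload = 64 B, header = 26 B, trailer = 4 B
Overhead bytes = header + trailer = 26 + 4 = 30
Total frame = payload + overhead = 64 + 30 = 94
Overhead % = 30 / 94 * 100 = 31.9149% -> 31.91% (2 dp)

31.91


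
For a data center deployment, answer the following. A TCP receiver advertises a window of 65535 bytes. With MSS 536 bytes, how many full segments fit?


Given: RWND = 65535 bytes, MSS = 536 bytes
Full segments = floor(RWND / MSS)
Full segments = floor(65535 / 536)
Full segments = floor(122.2668) = 122

122


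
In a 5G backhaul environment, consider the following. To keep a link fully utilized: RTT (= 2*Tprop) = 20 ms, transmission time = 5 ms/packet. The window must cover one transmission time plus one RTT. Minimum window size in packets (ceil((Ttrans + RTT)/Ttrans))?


Given: Ttrans = 5 ms, RTT = 20 ms (= 2 * Tprop, Tprop = 10 ms)
Time until first ACK returns = Ttrans + RTT = 5 + 20 = 25 ms
Need W * Ttrans >= Ttrans + RTT  ->  W >= (Ttrans + RTT) / Ttrans
(Ttrans + RTT) / Ttrans = 25 / 5 = 5
W_min = ceil(5) = 5

5


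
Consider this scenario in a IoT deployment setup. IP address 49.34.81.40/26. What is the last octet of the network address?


Given: IP = 49.34.81.40, prefix = /26
Subnet mask = 255.255.255.192
Last octet of IP: 40
Last octet of mask: 192
Network last octet = 40 AND 192 = 0

0


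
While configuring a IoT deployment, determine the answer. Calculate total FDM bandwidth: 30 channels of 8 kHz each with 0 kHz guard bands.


Given: 30 channels, 8 kHz each, guard = 0 kHz
Channel bandwidth = 30 * 8 = 240 kHz
Guard bands = 29 gaps * 0 kHz = 0 kHz
Total = 240 + 0 = 240 kHz

240


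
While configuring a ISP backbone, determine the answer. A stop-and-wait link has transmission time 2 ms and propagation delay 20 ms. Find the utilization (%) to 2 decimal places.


Given: Ttrans = 2 ms, Tprop = 20 ms
RTT = 2 * Tprop = 2 * 20 = 40 ms
U = Ttrans / (Ttrans + RTT)
U = 2 / (2 + 40)
U = 2 / 42 = 0.047619
U% = 4.76%

4.76


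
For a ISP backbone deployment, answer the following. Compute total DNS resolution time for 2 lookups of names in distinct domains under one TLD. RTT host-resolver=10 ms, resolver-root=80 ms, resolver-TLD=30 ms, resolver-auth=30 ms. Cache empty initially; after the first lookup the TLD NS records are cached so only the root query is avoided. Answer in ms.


Lookup 1 (cold cache): local + root + TLD + auth = 10 + 80 + 30 + 30 = 150 ms
Lookups 2..2 (TLD NS cached -> skip root; new domain -> still ask TLD and auth): local + TLD + auth = 10 + 30 + 30 = 70 ms each
Remaining 1 lookups: 1 * 70 = 70 ms
Total = 150 + 70 = 220 ms

220


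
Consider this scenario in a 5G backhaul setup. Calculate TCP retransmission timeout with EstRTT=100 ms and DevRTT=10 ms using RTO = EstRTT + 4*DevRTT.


Given: EstRTT = 100 ms, DevRTT = 10 ms
Timeout = EstRTT + 4 * DevRTT
4 * DevRTT = 4 * 10 = 40
Timeout = 100 + 40 = 140 ms

140


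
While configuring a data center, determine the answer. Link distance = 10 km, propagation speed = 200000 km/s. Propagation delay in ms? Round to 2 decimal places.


Given: distance = 10 km, speed = 200000 km/s
Delay = distance / speed = 10 / 200000 seconds
Delay in ms = 10 * 1000 / 200000
Delay = 0.0500 ms
Rounded to 2 dp = 0.05 ms

0.05


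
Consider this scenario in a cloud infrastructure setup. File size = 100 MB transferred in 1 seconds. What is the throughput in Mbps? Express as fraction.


Given: file = 100 MB, time = 1 s
File in Mb = 100 * 8 = 800 Mb
Throughput = 800 / 1 Mbps
Throughput = 800 Mbps

800


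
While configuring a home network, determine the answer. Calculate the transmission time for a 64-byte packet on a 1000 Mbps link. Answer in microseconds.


Given: packet = 64 bytes, bandwidth = 1000 Mbps
Packet in bits = 64 * 8 = 512 bits
Bandwidth = 1000 * 10^6 = 1000000000 bps
Time = 512 / 1000000000 seconds
Time in us = 512 * 10^6 / 1000000000 = 0.512

0.512


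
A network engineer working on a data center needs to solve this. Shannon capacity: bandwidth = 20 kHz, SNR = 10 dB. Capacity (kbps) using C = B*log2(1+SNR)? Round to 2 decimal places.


Given: B = 20 kHz, SNR = 10 dB
SNR linear = 10^(10/10) = 10
1 + SNR = 11
log2(11) = 3.4594316186
C = 20 * 1000 * 3.4594316186 = 69188.6324 bps
C = 69.188632 kbps -> 69.19 kbps (2 dp)

69.19


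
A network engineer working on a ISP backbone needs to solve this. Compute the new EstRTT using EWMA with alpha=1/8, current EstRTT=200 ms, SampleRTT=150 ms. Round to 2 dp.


Given: EstRTT = 200 ms, SampleRTT = 150 ms, alpha = 1/8
New EstRTT = (1 - alpha) * EstRTT + alpha * SampleRTT
(7/8) * 200 = 175
(1/8) * 150 = 18.75
New EstRTT = 175 + 18.75 = 193.75 ms -> 193.75 ms (2 dp)

193.75


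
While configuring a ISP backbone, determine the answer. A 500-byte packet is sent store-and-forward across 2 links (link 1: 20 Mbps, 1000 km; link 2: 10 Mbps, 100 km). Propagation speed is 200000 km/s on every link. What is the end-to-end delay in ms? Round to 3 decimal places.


Packet = 500 bytes = 4000 bits. Store-and-forward: sum (t_trans + t_prop) per link.
Link 1: t_trans = 4000/(20*10^6) s = 0.2000 ms; t_prop = 1000/200000 s = 5.0000 ms; subtotal = 5.2000 ms
Link 2: t_trans = 4000/(10*10^6) s = 0.4000 ms; t_prop = 100/200000 s = 0.5000 ms; subtotal = 0.9000 ms
End-to-end = 5.2000 + 0.9000 = 6.1000 ms -> 6.100 ms (3 dp)

6.100


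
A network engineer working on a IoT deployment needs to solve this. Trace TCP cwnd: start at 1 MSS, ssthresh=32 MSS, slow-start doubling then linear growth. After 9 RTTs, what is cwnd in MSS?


RTT 0: cwnd = 1 MSS (initial)
RTT 1: cwnd = 2 MSS (slow start, doubled)
RTT 2: cwnd = 4 MSS (slow start, doubled)
RTT 3: cwnd = 8 MSS (slow start, doubled)
RTT 4: cwnd = 16 MSS (slow start, doubled)
RTT 5: cwnd = 32 MSS (slow start, doubled)
RTT 6: cwnd = 33 MSS (congestion avoidance, +1)
RTT 7: cwnd = 34 MSS (congestion avoidance, +1)
RTT 8: cwnd = 35 MSS (congestion avoidance, +1)
RTT 9: cwnd = 36 MSS (congestion avoidance, +1)

36


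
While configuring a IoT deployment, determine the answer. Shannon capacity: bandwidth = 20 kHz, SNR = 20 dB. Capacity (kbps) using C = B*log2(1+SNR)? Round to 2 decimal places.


Given: B = 20 kHz, SNR = 20 dB
SNR linear = 10^(20/10) = 100
1 + SNR = 101
log2(101) = 6.6582114828
C = 20 * 1000 * 6.6582114828 = 133164.2297 bps
C = 133.164230 kbps -> 133.16 kbps (2 dp)

133.16


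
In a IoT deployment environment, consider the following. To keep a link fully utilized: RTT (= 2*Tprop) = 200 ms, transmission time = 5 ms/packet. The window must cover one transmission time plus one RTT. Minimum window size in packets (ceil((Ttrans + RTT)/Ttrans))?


Given: Ttrans = 5 ms, RTT = 200 ms (= 2 * Tprop, Tprop = 100 ms)
Time until first ACK returns = Ttrans + RTT = 5 + 200 = 205 ms
Need W * Ttrans >= Ttrans + RTT  ->  W >= (Ttrans + RTT) / Ttrans
(Ttrans + RTT) / Ttrans = 205 / 5 = 41
W_min = ceil(41) = 41

41


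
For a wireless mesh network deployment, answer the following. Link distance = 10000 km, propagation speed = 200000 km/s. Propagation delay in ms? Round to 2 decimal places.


Given: distance = 10000 km, speed = 200000 km/s
Delay = distance / speed = 10000 / 200000 seconds
Delay in ms = 10000 * 1000 / 200000
Delay = 50.0000 ms
Rounded to 2 dp = 50.00 ms

50.00


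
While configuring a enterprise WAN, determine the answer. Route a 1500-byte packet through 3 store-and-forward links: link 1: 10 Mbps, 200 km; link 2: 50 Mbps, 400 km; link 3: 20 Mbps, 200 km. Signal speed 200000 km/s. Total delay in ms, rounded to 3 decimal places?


Packet = 1500 bytes = 12000 bits. Store-and-forward: sum (t_trans + t_prop) per link.
Link 1: t_trans = 12000/(10*10^6) s = 1.2000 ms; t_prop = 200/200000 s = 1.0000 ms; subtotal = 2.2000 ms
Link 2: t_trans = 12000/(50*10^6) s = 0.2400 ms; t_prop = 400/200000 s = 2.0000 ms; subtotal = 2.2400 ms
Link 3: t_trans = 12000/(20*10^6) s = 0.6000 ms; t_prop = 200/200000 s = 1.0000 ms; subtotal = 1.6000 ms
End-to-end = 2.2000 + 2.2400 + 1.6000 = 6.0400 ms -> 6.040 ms (3 dp)

6.040


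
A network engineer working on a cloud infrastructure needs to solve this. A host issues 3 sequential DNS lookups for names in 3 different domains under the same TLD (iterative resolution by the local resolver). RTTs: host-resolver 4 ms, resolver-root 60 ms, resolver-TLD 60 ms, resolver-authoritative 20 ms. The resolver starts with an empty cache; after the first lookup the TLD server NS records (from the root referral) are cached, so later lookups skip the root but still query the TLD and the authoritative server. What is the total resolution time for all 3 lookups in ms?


Lookup 1 (cold cache): local + root + TLD + auth = 4 + 60 + 60 + 20 = 144 ms
Lookups 2..3 (TLD NS cached -> skip root; new domain -> still ask TLD and auth): local + TLD + auth = 4 + 60 + 20 = 84 ms each
Remaining 2 lookups: 2 * 84 = 168 ms
Total = 144 + 168 = 312 ms

312


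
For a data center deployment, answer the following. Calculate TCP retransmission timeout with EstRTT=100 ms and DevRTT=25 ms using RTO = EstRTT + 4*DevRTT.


Given: EstRTT = 100 ms, DevRTT = 25 ms
Timeout = EstRTT + 4 * DevRTT
4 * DevRTT = 4 * 25 = 100
Timeout = 100 + 100 = 200 ms

200


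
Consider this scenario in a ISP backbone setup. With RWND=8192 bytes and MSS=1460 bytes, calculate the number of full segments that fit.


Given: RWND = 8192 bytes, MSS = 1460 bytes
Full segments = floor(RWND / MSS)
Full segments = floor(8192 / 1460)
Full segments = floor(5.611) = 5

5


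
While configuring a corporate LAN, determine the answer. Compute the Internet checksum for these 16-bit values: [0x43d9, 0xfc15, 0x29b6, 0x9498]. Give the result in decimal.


Given words: [0x43d9, 0xfc15, 0x29b6, 0x9498]
Step 1: Sum all words
Raw sum = 17369 + 64533 + 10678 + 38040 = 130620
Step 2: Fold carry: (65084 + 1) = 65085
One's complement = ~65085 & 0xFFFF = 450

450


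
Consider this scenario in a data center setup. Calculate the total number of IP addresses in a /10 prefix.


Given: CIDR prefix /10
Host bits = 32 - 10 = 22
Total addresses = 2^22 = 4194304

4194304


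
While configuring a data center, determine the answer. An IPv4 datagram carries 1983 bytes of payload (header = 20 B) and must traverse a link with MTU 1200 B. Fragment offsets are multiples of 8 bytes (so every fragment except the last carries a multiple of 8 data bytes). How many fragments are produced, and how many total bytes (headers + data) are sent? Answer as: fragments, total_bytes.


Max data per non-final fragment = floor((MTU - header)/8)*8 = floor((1200 - 20)/8)*8 = floor(1180/8)*8 = 1176 B
Final fragment needs no 8-byte alignment: it can carry up to MTU - header = 1180 B
Non-final fragments needed = ceil((payload - 1180) / 1176) = ceil(803/1176) = ceil(0.6828) = 1
Number of fragments = 1 + 1 = 2
Fragment sizes (data): 1 * 1176 B + 807 B (last, 807 <= 1180 OK)
Total bytes sent = payload + n_frags * header = 1983 + 2*20 = 1983 + 40 = 2023 B

2, 2023


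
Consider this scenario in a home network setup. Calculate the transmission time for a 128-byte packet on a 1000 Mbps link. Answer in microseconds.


Given: packet = 128 bytes, bandwidth = 1000 Mbps
Packet in bits = 128 * 8 = 1024 bits
Bandwidth = 1000 * 10^6 = 1000000000 bps
Time = 1024 / 1000000000 seconds
Time in us = 1024 * 10^6 / 1000000000 = 1.024

1.024


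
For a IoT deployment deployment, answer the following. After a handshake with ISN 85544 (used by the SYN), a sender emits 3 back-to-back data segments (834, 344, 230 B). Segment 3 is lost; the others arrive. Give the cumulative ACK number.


SYN uses sequence number 85544; first data byte = ISN + 1 = 85545.
Segment 1: SEQ = 85545, len = 834 B, covers [85545, 86378]
Segment 2: SEQ = 86379, len = 344 B, covers [86379, 86722]
Segment 3: SEQ = 86723, len = 230 B, covers [86723, 86952] [LOST]
In-order data received: bytes [85545, 86722] (segments 1..2).
Segment 3 missing -> gap begins at byte 86723.
Cumulative ACK = next expected in-order byte = 85545 + 834 + 344 = 86723

86723


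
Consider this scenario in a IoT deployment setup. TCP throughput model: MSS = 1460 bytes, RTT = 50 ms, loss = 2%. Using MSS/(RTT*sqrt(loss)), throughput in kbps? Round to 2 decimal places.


Given: MSS = 1460 bytes, RTT = 50 ms, loss = 2%
RTT in seconds = 50 / 1000 = 0.05
Loss rate = 2% = 0.02
sqrt(loss) = sqrt(0.02) = 0.141421356237
Throughput (bytes/s) = 1460 / (0.05 * 0.141421356237) = 206475.1801
Throughput (kbps) = 206475.1801 * 8 / 1000 = 1651.801441 -> 1651.80 kbps (2 dp)

1651.80


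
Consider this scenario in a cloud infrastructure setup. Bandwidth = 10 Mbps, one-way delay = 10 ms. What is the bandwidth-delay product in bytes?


Given: bandwidth = 10 Mbps, delay = 10 ms
BDP in bits = 10 * 10^6 * 10 / 1000
BDP in bits = 100000
BDP in bytes = 100000 / 8 = 12500

12500


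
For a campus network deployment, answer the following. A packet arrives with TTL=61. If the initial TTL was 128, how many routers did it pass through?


Given: initial TTL = 128, received TTL = 61
Hops = initial TTL - received TTL
Hops = 128 - 61 = 67

67


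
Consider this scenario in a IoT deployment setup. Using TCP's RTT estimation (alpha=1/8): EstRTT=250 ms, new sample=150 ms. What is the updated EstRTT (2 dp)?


Given: EstRTT = 250 ms, SampleRTT = 150 ms, alpha = 1/8
New EstRTT = (1 - alpha) * EstRTT + alpha * SampleRTT
(7/8) * 250 = 218.75
(1/8) * 150 = 18.75
New EstRTT = 218.75 + 18.75 = 237.5 ms -> 237.50 ms (2 dp)

237.50


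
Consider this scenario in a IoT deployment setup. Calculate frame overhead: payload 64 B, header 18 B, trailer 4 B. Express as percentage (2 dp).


Given: payload = 64 B, header = 18 B, trailer = 4 B
Overhead bytes = header + trailer = 18 + 4 = 22
Total frame = payload + overhead = 64 + 22 = 86
Overhead % = 22 / 86 * 100 = 25.5814% -> 25.58% (2 dp)

25.58


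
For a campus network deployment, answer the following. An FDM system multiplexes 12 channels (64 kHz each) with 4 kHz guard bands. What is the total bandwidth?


Given: 12 channels, 64 kHz each, guard = 4 kHz
Channel bandwidth = 12 * 64 = 768 kHz
Guard bands = 11 gaps * 4 kHz = 44 kHz
Total = 768 + 44 = 812 kHz

812


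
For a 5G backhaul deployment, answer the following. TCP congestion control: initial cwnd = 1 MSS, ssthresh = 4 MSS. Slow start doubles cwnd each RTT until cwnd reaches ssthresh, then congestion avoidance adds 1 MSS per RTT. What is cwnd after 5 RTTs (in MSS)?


RTT 0: cwnd = 1 MSS (initial)
RTT 1: cwnd = 2 MSS (slow start, doubled)
RTT 2: cwnd = 4 MSS (slow start, doubled)
RTT 3: cwnd = 5 MSS (congestion avoidance, +1)
RTT 4: cwnd = 6 MSS (congestion avoidance, +1)
RTT 5: cwnd = 7 MSS (congestion avoidance, +1)

7


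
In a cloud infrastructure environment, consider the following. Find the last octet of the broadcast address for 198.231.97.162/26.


Given: IP = 198.231.97.162, prefix = /26
Host bits = 32 - 26 = 6
Network last octet = 162 AND mask = 128
Host part size = 2^6 - 1 = 63
Broadcast last octet = 128 OR 63 = 191

191


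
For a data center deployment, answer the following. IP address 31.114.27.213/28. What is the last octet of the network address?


Given: IP = 31.114.27.213, prefix = /28
Subnet mask = 255.255.255.240
Last octet of IP: 213
Last octet of mask: 240
Network last octet = 213 AND 240 = 208

208


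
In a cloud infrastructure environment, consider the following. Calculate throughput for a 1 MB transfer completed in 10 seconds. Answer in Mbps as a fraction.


Given: file = 1 MB, time = 10 s
File in Mb = 1 * 8 = 8 Mb
Throughput = 8 / 10 Mbps
Throughput = 4/5 Mbps

4/5


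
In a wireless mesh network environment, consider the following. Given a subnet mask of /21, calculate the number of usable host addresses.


Given: subnet mask /21
Host bits = 32 - 21 = 11
Total addresses = 2^11 = 2048
Usable hosts = 2048 - 2 (network + broadcast) = 2046

2046


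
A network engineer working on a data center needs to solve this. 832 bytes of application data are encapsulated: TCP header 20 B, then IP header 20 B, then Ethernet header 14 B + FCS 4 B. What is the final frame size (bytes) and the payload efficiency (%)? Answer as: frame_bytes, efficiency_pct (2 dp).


TCP segment = 832 + 20 = 852 B
IP packet = 852 + 20 = 872 B
Ethernet frame = 872 + 14 + 4 = 890 B
Efficiency = app / frame = 832 / 890 = 0.934831 = 93.4831% -> 93.48% (2 dp)

890, 93.48


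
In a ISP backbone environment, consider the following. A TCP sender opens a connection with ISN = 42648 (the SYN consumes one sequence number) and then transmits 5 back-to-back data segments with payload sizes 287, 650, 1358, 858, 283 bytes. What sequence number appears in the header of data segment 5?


The SYN occupies sequence number ISN = 42648, so the first data byte is ISN + 1 = 42649.
SEQ of data segment i = (ISN + 1) + sum of payload sizes of segments 1..i-1.
Segment 1: SEQ = 42649, payload = 287 bytes
Segment 2: SEQ = 42936, payload = 650 bytes
Segment 3: SEQ = 43586, payload = 1358 bytes
Segment 4: SEQ = 44944, payload = 858 bytes
Segment 5: SEQ = 45802, payload = 283 bytes
SEQ of segment 5 = 42649 + 287 + 650 + 1358 + 858 = 45802

45802


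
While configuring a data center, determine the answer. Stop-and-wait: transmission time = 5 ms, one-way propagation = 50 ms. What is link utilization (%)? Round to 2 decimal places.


Given: Ttrans = 5 ms, Tprop = 50 ms
RTT = 2 * Tprop = 2 * 50 = 100 ms
U = Ttrans / (Ttrans + RTT)
U = 5 / (5 + 100)
U = 5 / 105 = 0.047619
U% = 4.76%

4.76


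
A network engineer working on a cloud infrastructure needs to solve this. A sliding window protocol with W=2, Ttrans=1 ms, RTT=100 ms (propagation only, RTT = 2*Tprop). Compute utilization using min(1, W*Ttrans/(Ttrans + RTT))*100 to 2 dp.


Given: W = 2, Ttrans = 1 ms, RTT = 100 ms (= 2 * Tprop, Tprop = 50 ms)
Cycle time = Ttrans + RTT = 1 + 100 = 101 ms (first packet sent until its ACK returns)
W * Ttrans = 2 * 1 = 2 ms of sending per cycle
W * Ttrans / (Ttrans + RTT) = 2 / 101 = 0.019802
U = min(1, 0.019802) = 0.019802
U% = 1.98%

1.98


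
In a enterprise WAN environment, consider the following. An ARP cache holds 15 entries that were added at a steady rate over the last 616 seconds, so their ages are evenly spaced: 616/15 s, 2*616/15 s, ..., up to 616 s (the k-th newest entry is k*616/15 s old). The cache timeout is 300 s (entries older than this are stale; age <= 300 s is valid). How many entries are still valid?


Ages are k * 616/15 s for k = 1..15 (spacing = 41.0667 s).
Entry k is valid iff k * 616/15 <= 300 iff k <= 15 * 300 / 616 = 7.3052
n_valid = floor(7.3052) = 7
(n_stale = 15 - 7 = 8)

7


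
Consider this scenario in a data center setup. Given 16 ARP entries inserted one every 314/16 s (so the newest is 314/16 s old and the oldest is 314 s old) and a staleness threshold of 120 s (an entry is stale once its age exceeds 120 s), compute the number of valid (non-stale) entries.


Ages are k * 314/16 s for k = 1..16 (spacing = 19.6250 s).
Entry k is valid iff k * 314/16 <= 120 iff k <= 16 * 120 / 314 = 6.1146
n_valid = floor(6.1146) = 6
(n_stale = 16 - 6 = 10)

6


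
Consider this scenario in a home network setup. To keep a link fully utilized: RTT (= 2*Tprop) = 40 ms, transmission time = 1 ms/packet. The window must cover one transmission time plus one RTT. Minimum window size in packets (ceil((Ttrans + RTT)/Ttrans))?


Given: Ttrans = 1 ms, RTT = 40 ms (= 2 * Tprop, Tprop = 20 ms)
Time until first ACK returns = Ttrans + RTT = 1 + 40 = 41 ms
Need W * Ttrans >= Ttrans + RTT  ->  W >= (Ttrans + RTT) / Ttrans
(Ttrans + RTT) / Ttrans = 41 / 1 = 41
W_min = ceil(41) = 41

41


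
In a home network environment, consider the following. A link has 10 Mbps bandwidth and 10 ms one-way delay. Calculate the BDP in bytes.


Given: bandwidth = 10 Mbps, delay = 10 ms
BDP in bits = 10 * 10^6 * 10 / 1000
BDP in bits = 100000
BDP in bytes = 100000 / 8 = 12500

12500


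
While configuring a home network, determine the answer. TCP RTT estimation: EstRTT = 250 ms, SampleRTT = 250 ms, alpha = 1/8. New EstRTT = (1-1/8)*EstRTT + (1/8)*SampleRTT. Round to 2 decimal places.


Given: EstRTT = 250 ms, SampleRTT = 250 ms, alpha = 1/8
New EstRTT = (1 - alpha) * EstRTT + alpha * SampleRTT
(7/8) * 250 = 218.75
(1/8) * 250 = 31.25
New EstRTT = 218.75 + 31.25 = 250 ms -> 250.00 ms (2 dp)

250.00


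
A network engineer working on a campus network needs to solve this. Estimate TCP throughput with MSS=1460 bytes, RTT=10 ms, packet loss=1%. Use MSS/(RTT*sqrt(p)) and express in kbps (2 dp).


Given: MSS = 1460 bytes, RTT = 10 ms, loss = 1%
RTT in seconds = 10 / 1000 = 0.01
Loss rate = 1% = 0.01
sqrt(loss) = sqrt(0.01) = 0.1
Throughput (bytes/s) = 1460 / (0.01 * 0.1) = 1460000.0000
Throughput (kbps) = 1460000.0000 * 8 / 1000 = 11680.000000 -> 11680.00 kbps (2 dp)

11680.00


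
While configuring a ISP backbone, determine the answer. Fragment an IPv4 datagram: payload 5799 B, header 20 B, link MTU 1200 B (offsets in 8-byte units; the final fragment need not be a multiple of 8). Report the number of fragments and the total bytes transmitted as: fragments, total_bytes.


Max data per non-final fragment = floor((MTU - header)/8)*8 = floor((1200 - 20)/8)*8 = floor(1180/8)*8 = 1176 B
Final fragment needs no 8-byte alignment: it can carry up to MTU - header = 1180 B
Non-final fragments needed = ceil((payload - 1180) / 1176) = ceil(4619/1176) = ceil(3.9277) = 4
Number of fragments = 4 + 1 = 5
Fragment sizes (data): 4 * 1176 B + 1095 B (last, 1095 <= 1180 OK)
Total bytes sent = payload + n_frags * header = 5799 + 5*20 = 5799 + 100 = 5899 B

5, 5899


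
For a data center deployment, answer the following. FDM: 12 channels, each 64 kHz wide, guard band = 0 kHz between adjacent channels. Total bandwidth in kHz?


Given: 12 channels, 64 kHz each, guard = 0 kHz
Channel bandwidth = 12 * 64 = 768 kHz
Guard bands = 11 gaps * 0 kHz = 0 kHz
Total = 768 + 0 = 768 kHz

768


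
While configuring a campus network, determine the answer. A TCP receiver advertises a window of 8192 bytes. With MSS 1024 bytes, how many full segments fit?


Given: RWND = 8192 bytes, MSS = 1024 bytes
Full segments = floor(RWND / MSS)
Full segments = floor(8192 / 1024)
Full segments = floor(8.0) = 8

8


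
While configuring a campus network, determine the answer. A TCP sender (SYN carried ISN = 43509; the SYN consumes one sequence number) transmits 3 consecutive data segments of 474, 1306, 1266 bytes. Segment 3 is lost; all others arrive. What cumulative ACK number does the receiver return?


SYN uses sequence number 43509; first data byte = ISN + 1 = 43510.
Segment 1: SEQ = 43510, len = 474 B, covers [43510, 43983]
Segment 2: SEQ = 43984, len = 1306 B, covers [43984, 45289]
Segment 3: SEQ = 45290, len = 1266 B, covers [45290, 46555] [LOST]
In-order data received: bytes [43510, 45289] (segments 1..2).
Segment 3 missing -> gap begins at byte 45290.
Cumulative ACK = next expected in-order byte = 43510 + 474 + 1306 = 45290

45290


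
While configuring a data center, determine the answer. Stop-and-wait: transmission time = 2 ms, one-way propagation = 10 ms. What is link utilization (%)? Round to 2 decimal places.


Given: Ttrans = 2 ms, Tprop = 10 ms
RTT = 2 * Tprop = 2 * 10 = 20 ms
U = Ttrans / (Ttrans + RTT)
U = 2 / (2 + 20)
U = 2 / 22 = 0.090909
U% = 9.09%

9.09


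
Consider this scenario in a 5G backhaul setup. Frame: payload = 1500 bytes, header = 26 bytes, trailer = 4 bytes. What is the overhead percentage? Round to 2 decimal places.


Given: payload = 1500 B, header = 26 B, trailer = 4 B
Overhead bytes = header + trailer = 26 + 4 = 30
Total frame = payload + overhead = 1500 + 30 = 1530
Overhead % = 30 / 1530 * 100 = 1.9608% -> 1.96% (2 dp)

1.96


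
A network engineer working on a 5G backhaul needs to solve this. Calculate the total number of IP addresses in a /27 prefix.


Given: CIDR prefix /27
Host bits = 32 - 27 = 5
Total addresses = 2^5 = 32

32


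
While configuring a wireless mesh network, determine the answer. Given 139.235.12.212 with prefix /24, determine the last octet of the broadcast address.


Given: IP = 139.235.12.212, prefix = /24
Host bits = 32 - 24 = 8
Network last octet = 212 AND mask = 0
Host part size = 2^8 - 1 = 255
Broadcast last octet = 0 OR 255 = 255

255


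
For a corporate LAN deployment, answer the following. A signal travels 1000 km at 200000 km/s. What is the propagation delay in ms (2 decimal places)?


Given: distance = 1000 km, speed = 200000 km/s
Delay = distance / speed = 1000 / 200000 seconds
Delay in ms = 1000 * 1000 / 200000
Delay = 5.0000 ms
Rounded to 2 dp = 5.00 ms

5.00


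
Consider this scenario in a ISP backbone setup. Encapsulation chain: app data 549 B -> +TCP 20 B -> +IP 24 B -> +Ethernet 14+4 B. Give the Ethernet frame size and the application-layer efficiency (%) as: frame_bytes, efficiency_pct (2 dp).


TCP segment = 549 + 20 = 569 B
IP packet = 569 + 24 = 593 B
Ethernet frame = 593 + 14 + 4 = 611 B
Efficiency = app / frame = 549 / 611 = 0.898527 = 89.8527% -> 89.85% (2 dp)

611, 89.85


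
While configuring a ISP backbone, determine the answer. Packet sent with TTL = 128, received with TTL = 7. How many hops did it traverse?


Given: initial TTL = 128, received TTL = 7
Hops = initial TTL - received TTL
Hops = 128 - 7 = 121

121


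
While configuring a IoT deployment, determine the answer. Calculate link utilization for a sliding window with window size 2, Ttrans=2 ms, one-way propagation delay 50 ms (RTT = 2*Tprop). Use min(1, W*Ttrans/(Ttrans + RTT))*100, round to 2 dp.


Given: W = 2, Ttrans = 2 ms, RTT = 100 ms (= 2 * Tprop, Tprop = 50 ms)
Cycle time = Ttrans + RTT = 2 + 100 = 102 ms (first packet sent until its ACK returns)
W * Ttrans = 2 * 2 = 4 ms of sending per cycle
W * Ttrans / (Ttrans + RTT) = 4 / 102 = 0.039216
U = min(1, 0.039216) = 0.039216
U% = 3.92%

3.92


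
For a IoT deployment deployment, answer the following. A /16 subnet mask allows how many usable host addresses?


Given: subnet mask /16
Host bits = 32 - 16 = 16
Total addresses = 2^16 = 65536
Usable hosts = 65536 - 2 (network + broadcast) = 65534

65534


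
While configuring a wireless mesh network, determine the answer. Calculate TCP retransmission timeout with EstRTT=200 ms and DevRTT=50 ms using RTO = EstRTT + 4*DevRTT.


Given: EstRTT = 200 ms, DevRTT = 50 ms
Timeout = EstRTT + 4 * DevRTT
4 * DevRTT = 4 * 50 = 200
Timeout = 200 + 200 = 400 ms

400


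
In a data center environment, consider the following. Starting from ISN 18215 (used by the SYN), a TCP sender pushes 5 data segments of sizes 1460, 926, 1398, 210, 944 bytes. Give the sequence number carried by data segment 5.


The SYN occupies sequence number ISN = 18215, so the first data byte is ISN + 1 = 18216.
SEQ of data segment i = (ISN + 1) + sum of payload sizes of segments 1..i-1.
Segment 1: SEQ = 18216, payload = 1460 bytes
Segment 2: SEQ = 19676, payload = 926 bytes
Segment 3: SEQ = 20602, payload = 1398 bytes
Segment 4: SEQ = 22000, payload = 210 bytes
Segment 5: SEQ = 22210, payload = 944 bytes
SEQ of segment 5 = 18216 + 1460 + 926 + 1398 + 210 = 22210

22210


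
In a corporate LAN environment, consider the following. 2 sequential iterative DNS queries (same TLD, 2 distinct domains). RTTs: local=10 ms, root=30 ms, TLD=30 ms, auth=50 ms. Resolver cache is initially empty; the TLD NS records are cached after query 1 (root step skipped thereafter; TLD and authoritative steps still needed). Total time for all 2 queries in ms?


Lookup 1 (cold cache): local + root + TLD + auth = 10 + 30 + 30 + 50 = 120 ms
Lookups 2..2 (TLD NS cached -> skip root; new domain -> still ask TLD and auth): local + TLD + auth = 10 + 30 + 50 = 90 ms each
Remaining 1 lookups: 1 * 90 = 90 ms
Total = 120 + 90 = 210 ms

210


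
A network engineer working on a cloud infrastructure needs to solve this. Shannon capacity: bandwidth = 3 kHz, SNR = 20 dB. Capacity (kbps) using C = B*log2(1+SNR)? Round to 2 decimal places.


Given: B = 3 kHz, SNR = 20 dB
SNR linear = 10^(20/10) = 100
1 + SNR = 101
log2(101) = 6.6582114828
C = 3 * 1000 * 6.6582114828 = 19974.6344 bps
C = 19.974634 kbps -> 19.97 kbps (2 dp)

19.97


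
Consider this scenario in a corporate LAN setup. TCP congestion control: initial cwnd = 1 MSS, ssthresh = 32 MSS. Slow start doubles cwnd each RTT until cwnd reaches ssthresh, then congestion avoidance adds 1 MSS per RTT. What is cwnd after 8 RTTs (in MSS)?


RTT 0: cwnd = 1 MSS (initial)
RTT 1: cwnd = 2 MSS (slow start, doubled)
RTT 2: cwnd = 4 MSS (slow start, doubled)
RTT 3: cwnd = 8 MSS (slow start, doubled)
RTT 4: cwnd = 16 MSS (slow start, doubled)
RTT 5: cwnd = 32 MSS (slow start, doubled)
RTT 6: cwnd = 33 MSS (congestion avoidance, +1)
RTT 7: cwnd = 34 MSS (congestion avoidance, +1)
RTT 8: cwnd = 35 MSS (congestion avoidance, +1)

35


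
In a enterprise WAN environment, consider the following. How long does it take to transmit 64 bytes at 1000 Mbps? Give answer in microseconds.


Given: packet = 64 bytes, bandwidth = 1000 Mbps
Packet in bits = 64 * 8 = 512 bits
Bandwidth = 1000 * 10^6 = 1000000000 bps
Time = 512 / 1000000000 seconds
Time in us = 512 * 10^6 / 1000000000 = 0.512

0.512


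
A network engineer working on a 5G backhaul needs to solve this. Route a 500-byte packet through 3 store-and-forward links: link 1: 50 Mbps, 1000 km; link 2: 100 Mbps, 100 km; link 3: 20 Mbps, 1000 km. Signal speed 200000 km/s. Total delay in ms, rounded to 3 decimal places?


Packet = 500 bytes = 4000 bits. Store-and-forward: sum (t_trans + t_prop) per link.
Link 1: t_trans = 4000/(50*10^6) s = 0.0800 ms; t_prop = 1000/200000 s = 5.0000 ms; subtotal = 5.0800 ms
Link 2: t_trans = 4000/(100*10^6) s = 0.0400 ms; t_prop = 100/200000 s = 0.5000 ms; subtotal = 0.5400 ms
Link 3: t_trans = 4000/(20*10^6) s = 0.2000 ms; t_prop = 1000/200000 s = 5.0000 ms; subtotal = 5.2000 ms
End-to-end = 5.0800 + 0.5400 + 5.2000 = 10.8200 ms -> 10.820 ms (3 dp)

10.820


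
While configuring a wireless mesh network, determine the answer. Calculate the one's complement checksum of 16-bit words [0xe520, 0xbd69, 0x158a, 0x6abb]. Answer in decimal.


Given words: [0xe520, 0xbd69, 0x158a, 0x6abb]
Step 1: Sum all words
Raw sum = 58656 + 48489 + 5514 + 27323 = 139982
Step 2: Fold carry: (8910 + 2) = 8912
One's complement = ~8912 & 0xFFFF = 56623

56623


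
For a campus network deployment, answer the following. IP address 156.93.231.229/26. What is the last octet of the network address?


Given: IP = 156.93.231.229, prefix = /26
Subnet mask = 255.255.255.192
Last octet of IP: 229
Last octet of mask: 192
Network last octet = 229 AND 192 = 192

192


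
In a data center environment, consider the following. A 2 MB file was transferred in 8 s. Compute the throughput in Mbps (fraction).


Given: file = 2 MB, time = 8 s
File in Mb = 2 * 8 = 16 Mb
Throughput = 16 / 8 Mbps
Throughput = 2 Mbps

2


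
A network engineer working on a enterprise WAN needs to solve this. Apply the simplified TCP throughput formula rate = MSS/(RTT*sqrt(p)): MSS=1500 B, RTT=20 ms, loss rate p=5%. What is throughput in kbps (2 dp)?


Given: MSS = 1500 bytes, RTT = 20 ms, loss = 5%
RTT in seconds = 20 / 1000 = 0.02
Loss rate = 5% = 0.05
sqrt(loss) = sqrt(0.05) = 0.223606797750
Throughput (bytes/s) = 1500 / (0.02 * 0.223606797750) = 335410.1966
Throughput (kbps) = 335410.1966 * 8 / 1000 = 2683.281573 -> 2683.28 kbps (2 dp)

2683.28


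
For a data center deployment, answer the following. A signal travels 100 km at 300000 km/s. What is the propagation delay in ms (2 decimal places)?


Given: distance = 100 km, speed = 300000 km/s
Delay = distance / speed = 100 / 300000 seconds
Delay in ms = 100 * 1000 / 300000
Delay = 0.3333 ms
Rounded to 2 dp = 0.33 ms

0.33


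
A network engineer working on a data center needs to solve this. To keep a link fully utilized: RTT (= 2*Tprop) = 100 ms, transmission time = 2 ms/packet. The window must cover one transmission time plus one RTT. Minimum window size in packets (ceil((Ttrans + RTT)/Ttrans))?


Given: Ttrans = 2 ms, RTT = 100 ms (= 2 * Tprop, Tprop = 50 ms)
Time until first ACK returns = Ttrans + RTT = 2 + 100 = 102 ms
Need W * Ttrans >= Ttrans + RTT  ->  W >= (Ttrans + RTT) / Ttrans
(Ttrans + RTT) / Ttrans = 102 / 2 = 51
W_min = ceil(51) = 51

51


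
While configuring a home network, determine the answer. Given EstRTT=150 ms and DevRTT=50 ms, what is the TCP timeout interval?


Given: EstRTT = 150 ms, DevRTT = 50 ms
Timeout = EstRTT + 4 * DevRTT
4 * DevRTT = 4 * 50 = 200
Timeout = 150 + 200 = 350 ms

350


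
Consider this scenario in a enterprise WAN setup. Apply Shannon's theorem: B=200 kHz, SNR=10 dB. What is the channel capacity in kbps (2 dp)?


Given: B = 200 kHz, SNR = 10 dB
SNR linear = 10^(10/10) = 10
1 + SNR = 11
log2(11) = 3.4594316186
C = 200 * 1000 * 3.4594316186 = 691886.3237 bps
C = 691.886324 kbps -> 691.89 kbps (2 dp)

691.89


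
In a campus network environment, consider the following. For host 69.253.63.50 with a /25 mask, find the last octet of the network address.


Given: IP = 69.253.63.50, prefix = /25
Subnet mask = 255.255.255.128
Last octet of IP: 50
Last octet of mask: 128
Network last octet = 50 AND 128 = 0

0
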